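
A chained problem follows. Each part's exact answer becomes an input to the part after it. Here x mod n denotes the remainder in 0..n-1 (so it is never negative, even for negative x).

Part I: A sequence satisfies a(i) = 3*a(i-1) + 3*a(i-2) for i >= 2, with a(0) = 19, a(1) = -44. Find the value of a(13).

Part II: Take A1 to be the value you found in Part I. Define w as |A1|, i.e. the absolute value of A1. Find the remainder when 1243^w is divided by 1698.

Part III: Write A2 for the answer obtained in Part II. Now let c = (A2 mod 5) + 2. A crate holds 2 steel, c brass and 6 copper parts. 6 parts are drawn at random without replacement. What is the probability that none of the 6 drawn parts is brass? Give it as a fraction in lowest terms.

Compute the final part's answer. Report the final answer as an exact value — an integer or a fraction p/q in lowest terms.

Part I: a(2) = 3*(-44) + 3*(19) = -75; iterating: a(2)=-75, a(3)=-357, a(4)=-1296, a(5)=-4959, a(6)=-18765, a(7)=-71172, a(8)=-269811, a(9)=-1022949, a(10)=-3878280, a(11)=-14703687, a(12)=-55745901, a(13)=-211348764; answer -211348764
Part II: A1 = -211348764; w = 211348764; squarings mod 1698: 1243^1=1243, 1243^2=1567, 1243^4=181, 1243^8=499, 1243^16=1093, 1243^32=955, 1243^64=199, 1243^128=547, 1243^256=361, 1243^512=1273, 1243^1024=637, 1243^2048=1645, 1243^4096=1111, 1243^8192=1573, 1243^16384=343, 1243^32768=487, 1243^65536=1147, 1243^131072=1357, 1243^262144=817, 1243^524288=175, 1243^1048576=61, 1243^2097152=325, 1243^4194304=349, 1243^8388608=1243, 1243^16777216=1567, 1243^33554432=181, 1243^67108864=499, 1243^134217728=1093; 1243^211348764 = 1243^4 * 1243^8 * 1243^16 * 1243^256 * 1243^1024 * 1243^2048 * 1243^8192 * 1243^16384 * 1243^32768 * 1243^524288 * 1243^1048576 * 1243^8388608 * 1243^67108864 * 1243^134217728 = 853 (mod 1698); answer 853
Part III: A2 = 853; c = 5; total draws C(13,6) = 1716; favorable C(8,6) = 28; P = 7/429; answer 7/429

7/429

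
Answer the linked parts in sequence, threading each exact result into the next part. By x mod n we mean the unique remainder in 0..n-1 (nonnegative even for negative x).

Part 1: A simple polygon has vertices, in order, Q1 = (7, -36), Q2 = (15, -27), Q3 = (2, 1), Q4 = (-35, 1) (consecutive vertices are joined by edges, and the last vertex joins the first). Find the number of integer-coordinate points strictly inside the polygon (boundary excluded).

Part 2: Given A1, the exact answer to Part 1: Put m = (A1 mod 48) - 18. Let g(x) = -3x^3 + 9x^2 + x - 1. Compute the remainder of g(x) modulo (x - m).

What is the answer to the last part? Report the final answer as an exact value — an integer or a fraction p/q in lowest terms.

Part 1: cross terms: (7*-27 - 15*-36)=351, (15*1 - 2*-27)=69, (2*1 - -35*1)=37, (-35*-36 - 7*1)=1253; twice the area = |1710| = 1710; area = 855; boundary points = 1 + 1 + 37 + 1 = 40; strictly interior points = area - boundary/2 + 1 = 836; answer 836
Part 2: A1 = 836; m = 2; remainder = value at the root: -3*(2)^3 + 9*(2)^2 + 1*(2)^1 - 1 = (-24) + (36) + (2) + (-1) = 13; answer 13

13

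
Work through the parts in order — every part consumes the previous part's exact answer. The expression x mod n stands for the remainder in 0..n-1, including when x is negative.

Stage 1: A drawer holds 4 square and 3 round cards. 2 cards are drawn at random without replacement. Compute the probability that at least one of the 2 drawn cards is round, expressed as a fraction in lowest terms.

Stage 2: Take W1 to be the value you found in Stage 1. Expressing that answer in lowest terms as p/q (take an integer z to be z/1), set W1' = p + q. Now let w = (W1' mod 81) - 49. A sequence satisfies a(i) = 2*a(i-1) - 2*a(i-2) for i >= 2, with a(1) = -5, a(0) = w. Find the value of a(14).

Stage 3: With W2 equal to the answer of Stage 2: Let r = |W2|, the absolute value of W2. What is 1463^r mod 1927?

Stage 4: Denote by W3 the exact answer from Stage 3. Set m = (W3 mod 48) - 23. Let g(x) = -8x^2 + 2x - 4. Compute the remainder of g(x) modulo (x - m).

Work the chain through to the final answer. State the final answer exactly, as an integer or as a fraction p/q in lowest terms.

-4190

Stage 1: total draws C(7,2) = 21; complement C(4,2) = 6; favorable 21 - 6 = 15; P = 5/7; answer 5/7
Stage 2: W1 = 5/7; threaded value p + q = 12; w = -37; a(2) = 2*(-5) - 2*(-37) = 64; iterating: a(2)=64, a(3)=138, a(4)=148, a(5)=20, a(6)=-256, a(7)=-552, a(8)=-592, a(9)=-80, a(10)=1024, a(11)=2208, a(12)=2368, a(13)=320, a(14)=-4096; answer -4096
Stage 3: W2 = -4096; r = 4096; squarings mod 1927: 1463^1=1463, 1463^2=1399, 1463^4=1296, 1463^8=1199, 1463^16=59, 1463^32=1554, 1463^64=385, 1463^128=1773, 1463^256=592, 1463^512=1677, 1463^1024=836, 1463^2048=1322, 1463^4096=1822; 1463^4096 = 1463^4096 = 1822 (mod 1927); answer 1822
Stage 4: W3 = 1822; m = 23; remainder = value at the root: -8*(23)^2 + 2*(23)^1 - 4 = (-4232) + (46) + (-4) = -4190; answer -4190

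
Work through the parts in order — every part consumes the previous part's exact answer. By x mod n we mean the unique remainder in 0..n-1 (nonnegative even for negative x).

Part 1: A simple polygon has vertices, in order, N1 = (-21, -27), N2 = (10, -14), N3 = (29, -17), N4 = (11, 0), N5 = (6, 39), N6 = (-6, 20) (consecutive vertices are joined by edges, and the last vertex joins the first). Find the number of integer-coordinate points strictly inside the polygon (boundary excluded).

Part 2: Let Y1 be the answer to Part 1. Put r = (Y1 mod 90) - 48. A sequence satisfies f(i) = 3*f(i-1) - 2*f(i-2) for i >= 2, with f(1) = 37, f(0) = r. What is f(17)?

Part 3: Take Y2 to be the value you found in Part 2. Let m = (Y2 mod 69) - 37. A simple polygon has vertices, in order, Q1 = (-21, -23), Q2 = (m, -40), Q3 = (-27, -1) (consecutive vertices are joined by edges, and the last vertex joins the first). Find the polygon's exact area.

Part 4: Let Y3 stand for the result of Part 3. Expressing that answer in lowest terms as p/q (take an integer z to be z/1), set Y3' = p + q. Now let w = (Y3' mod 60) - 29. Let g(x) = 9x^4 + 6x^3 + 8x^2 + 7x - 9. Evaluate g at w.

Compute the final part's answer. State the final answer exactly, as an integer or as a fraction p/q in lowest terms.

245119

Part 1: cross terms: (-21*-14 - 10*-27)=564, (10*-17 - 29*-14)=236, (29*0 - 11*-17)=187, (11*39 - 6*0)=429, (6*20 - -6*39)=354, (-6*-27 - -21*20)=582; twice the area = |2352| = 2352; area = 1176; boundary points = 1 + 1 + 1 + 1 + 1 + 1 = 6; strictly interior points = area - boundary/2 + 1 = 1174; answer 1174
Part 2: Y1 = 1174; r = -44; f(2) = 3*(37) - 2*(-44) = 199; iterating: f(2)=199, f(3)=523, f(4)=1171, f(5)=2467, f(6)=5059, f(7)=10243, f(8)=20611, f(9)=41347, f(10)=82819, f(11)=165763, f(12)=331651, f(13)=663427, f(14)=1326979, f(15)=2654083, f(16)=5308291, f(17)=10616707; answer 10616707
Part 3: Y2 = 10616707; m = -15; cross terms: (-21*-40 - -15*-23)=495, (-15*-1 - -27*-40)=-1065, (-27*-23 - -21*-1)=600; twice the area = |30| = 30; area = 15; answer 15
Part 4: Y3 = 15; threaded value p + q = 16; w = -13; 9*(-13)^4 + 6*(-13)^3 + 8*(-13)^2 + 7*(-13)^1 - 9 = (257049) + (-13182) + (1352) + (-91) + (-9) = 245119; answer 245119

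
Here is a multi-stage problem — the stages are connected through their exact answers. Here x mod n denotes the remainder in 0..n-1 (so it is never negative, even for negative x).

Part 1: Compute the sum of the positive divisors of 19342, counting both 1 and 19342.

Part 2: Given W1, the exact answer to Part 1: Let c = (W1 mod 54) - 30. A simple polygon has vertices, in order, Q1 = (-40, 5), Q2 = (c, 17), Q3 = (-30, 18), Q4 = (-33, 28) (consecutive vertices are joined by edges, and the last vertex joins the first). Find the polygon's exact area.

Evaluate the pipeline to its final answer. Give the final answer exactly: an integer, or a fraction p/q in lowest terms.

Part 1: 19342 = 2 * 19 * 509; sigma = (1 + 2) * (1 + 19) * (1 + 509) = 3 * 20 * 510 = 30600; answer 30600
Part 2: W1 = 30600; c = 6; cross terms: (-40*17 - 6*5)=-710, (6*18 - -30*17)=618, (-30*28 - -33*18)=-246, (-33*5 - -40*28)=955; twice the area = |617| = 617; area = 617/2; answer 617/2

617/2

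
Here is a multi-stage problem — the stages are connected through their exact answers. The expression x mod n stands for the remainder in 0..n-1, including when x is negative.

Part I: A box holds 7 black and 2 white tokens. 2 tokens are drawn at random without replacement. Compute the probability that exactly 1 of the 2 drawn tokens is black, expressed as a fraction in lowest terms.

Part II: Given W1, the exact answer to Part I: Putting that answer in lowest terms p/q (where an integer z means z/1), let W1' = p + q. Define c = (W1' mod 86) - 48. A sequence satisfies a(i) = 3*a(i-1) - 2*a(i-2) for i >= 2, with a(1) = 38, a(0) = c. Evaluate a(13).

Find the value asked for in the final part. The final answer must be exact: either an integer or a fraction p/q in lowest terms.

499628

Part I: total draws C(9,2) = 36; favorable C(7,1)*C(2,1) = 14; P = 7/18; answer 7/18
Part II: W1 = 7/18; threaded value p + q = 25; c = -23; a(2) = 3*(38) - 2*(-23) = 160; iterating: a(2)=160, a(3)=404, a(4)=892, a(5)=1868, a(6)=3820, a(7)=7724, a(8)=15532, a(9)=31148, a(10)=62380, a(11)=124844, a(12)=249772, a(13)=499628; answer 499628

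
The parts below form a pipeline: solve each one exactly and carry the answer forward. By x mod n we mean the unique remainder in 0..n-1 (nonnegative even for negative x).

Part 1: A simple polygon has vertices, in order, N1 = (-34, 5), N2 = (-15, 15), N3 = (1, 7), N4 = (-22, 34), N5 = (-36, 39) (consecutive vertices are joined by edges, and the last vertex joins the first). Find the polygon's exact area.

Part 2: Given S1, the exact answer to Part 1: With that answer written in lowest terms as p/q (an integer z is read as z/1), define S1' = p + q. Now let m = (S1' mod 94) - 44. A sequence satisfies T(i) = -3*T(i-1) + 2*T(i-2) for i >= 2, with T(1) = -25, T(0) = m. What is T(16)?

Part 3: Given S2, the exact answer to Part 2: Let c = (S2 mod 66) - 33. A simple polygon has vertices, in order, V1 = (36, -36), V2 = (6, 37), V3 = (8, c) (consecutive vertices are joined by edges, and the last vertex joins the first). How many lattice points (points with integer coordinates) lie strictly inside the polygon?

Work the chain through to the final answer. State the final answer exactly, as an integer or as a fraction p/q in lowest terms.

360

Part 1: cross terms: (-34*15 - -15*5)=-435, (-15*7 - 1*15)=-120, (1*34 - -22*7)=188, (-22*39 - -36*34)=366, (-36*5 - -34*39)=1146; twice the area = |1145| = 1145; area = 1145/2; answer 1145/2
Part 2: S1 = 1145/2; threaded value p + q = 1147; m = -25; T(2) = -3*(-25) + 2*(-25) = 25; iterating: T(2)=25, T(3)=-125, T(4)=425, T(5)=-1525, T(6)=5425, T(7)=-19325, T(8)=68825, T(9)=-245125, T(10)=873025, T(11)=-3109325, T(12)=11074025, T(13)=-39440725, T(14)=140470225, T(15)=-500292125, T(16)=1781816825; answer 1781816825
Part 3: S2 = 1781816825; c = 8; cross terms: (36*37 - 6*-36)=1548, (6*8 - 8*37)=-248, (8*-36 - 36*8)=-576; twice the area = |724| = 724; area = 362; boundary points = 1 + 1 + 4 = 6; strictly interior points = area - boundary/2 + 1 = 360; answer 360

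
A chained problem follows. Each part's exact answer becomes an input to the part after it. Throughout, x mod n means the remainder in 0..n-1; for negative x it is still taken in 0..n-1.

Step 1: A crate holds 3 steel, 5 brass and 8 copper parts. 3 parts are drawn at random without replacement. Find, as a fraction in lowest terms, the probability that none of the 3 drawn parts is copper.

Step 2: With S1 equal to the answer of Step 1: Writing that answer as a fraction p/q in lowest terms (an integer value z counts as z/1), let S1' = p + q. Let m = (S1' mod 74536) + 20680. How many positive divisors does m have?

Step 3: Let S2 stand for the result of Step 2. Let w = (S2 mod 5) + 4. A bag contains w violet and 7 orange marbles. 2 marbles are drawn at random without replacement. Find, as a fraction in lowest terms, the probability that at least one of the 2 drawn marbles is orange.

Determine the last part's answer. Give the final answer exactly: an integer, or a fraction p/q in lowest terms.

10/13

Step 1: total draws C(16,3) = 560; favorable C(8,3) = 56; P = 1/10; answer 1/10
Step 2: S1 = 1/10; threaded value p + q = 11; m = 20691; 20691 = 3^2 * 11^2 * 19; number of divisors = (2+1) * (2+1) * (1+1) = 18; answer 18
Step 3: S2 = 18; w = 7; total draws C(14,2) = 91; complement C(7,2) = 21; favorable 91 - 21 = 70; P = 10/13; answer 10/13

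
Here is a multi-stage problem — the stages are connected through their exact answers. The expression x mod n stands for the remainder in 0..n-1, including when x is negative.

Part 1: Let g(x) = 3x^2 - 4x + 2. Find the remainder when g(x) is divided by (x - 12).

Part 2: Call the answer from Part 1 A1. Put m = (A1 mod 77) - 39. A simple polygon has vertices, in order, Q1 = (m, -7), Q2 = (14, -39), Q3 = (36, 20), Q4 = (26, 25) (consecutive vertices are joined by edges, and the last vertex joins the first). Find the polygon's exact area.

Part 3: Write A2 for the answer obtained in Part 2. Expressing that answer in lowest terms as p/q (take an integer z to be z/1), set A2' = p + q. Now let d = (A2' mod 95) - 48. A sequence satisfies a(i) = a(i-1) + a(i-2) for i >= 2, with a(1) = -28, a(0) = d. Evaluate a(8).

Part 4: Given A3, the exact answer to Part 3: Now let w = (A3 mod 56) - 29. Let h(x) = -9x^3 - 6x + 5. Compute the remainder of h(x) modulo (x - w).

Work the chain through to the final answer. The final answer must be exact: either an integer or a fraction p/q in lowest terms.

266

Part 1: remainder = value at the root: 3*(12)^2 - 4*(12)^1 + 2 = (432) + (-48) + (2) = 386; answer 386
Part 2: A1 = 386; m = -38; cross terms: (-38*-39 - 14*-7)=1580, (14*20 - 36*-39)=1684, (36*25 - 26*20)=380, (26*-7 - -38*25)=768; twice the area = |4412| = 4412; area = 2206; answer 2206
Part 3: A2 = 2206; threaded value p + q = 2207; d = -26; a(2) = 1*(-28) + 1*(-26) = -54; iterating: a(2)=-54, a(3)=-82, a(4)=-136, a(5)=-218, a(6)=-354, a(7)=-572, a(8)=-926; answer -926
Part 4: A3 = -926; w = -3; remainder = value at the root: -9*(-3)^3 - 6*(-3)^1 + 5 = (243) + (18) + (5) = 266; answer 266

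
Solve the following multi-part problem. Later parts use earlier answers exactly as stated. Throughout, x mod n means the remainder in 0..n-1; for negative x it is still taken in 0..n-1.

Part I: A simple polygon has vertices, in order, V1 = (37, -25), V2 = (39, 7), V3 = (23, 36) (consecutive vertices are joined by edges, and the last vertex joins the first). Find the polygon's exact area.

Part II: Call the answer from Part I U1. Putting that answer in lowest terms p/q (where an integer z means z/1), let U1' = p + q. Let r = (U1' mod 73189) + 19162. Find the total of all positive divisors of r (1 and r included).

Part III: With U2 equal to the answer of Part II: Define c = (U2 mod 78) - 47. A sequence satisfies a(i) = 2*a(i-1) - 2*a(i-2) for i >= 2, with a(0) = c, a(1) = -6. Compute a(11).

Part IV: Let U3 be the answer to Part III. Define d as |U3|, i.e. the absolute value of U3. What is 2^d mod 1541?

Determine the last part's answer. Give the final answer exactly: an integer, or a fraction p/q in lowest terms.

289

Part I: cross terms: (37*7 - 39*-25)=1234, (39*36 - 23*7)=1243, (23*-25 - 37*36)=-1907; twice the area = |570| = 570; area = 285; answer 285
Part II: U1 = 285; threaded value p + q = 286; r = 19448; 19448 = 2^3 * 11 * 13 * 17; sigma = (1 + 2 + 4 + 8) * (1 + 11) * (1 + 13) * (1 + 17) = 15 * 12 * 14 * 18 = 45360; answer 45360
Part III: U2 = 45360; c = -5; a(2) = 2*(-6) - 2*(-5) = -2; iterating: a(2)=-2, a(3)=8, a(4)=20, a(5)=24, a(6)=8, a(7)=-32, a(8)=-80, a(9)=-96, a(10)=-32, a(11)=128; answer 128
Part IV: U3 = 128; d = 128; squarings mod 1541: 2^1=2, 2^2=4, 2^4=16, 2^8=256, 2^16=814, 2^32=1507, 2^64=1156, 2^128=289; 2^128 = 2^128 = 289 (mod 1541); answer 289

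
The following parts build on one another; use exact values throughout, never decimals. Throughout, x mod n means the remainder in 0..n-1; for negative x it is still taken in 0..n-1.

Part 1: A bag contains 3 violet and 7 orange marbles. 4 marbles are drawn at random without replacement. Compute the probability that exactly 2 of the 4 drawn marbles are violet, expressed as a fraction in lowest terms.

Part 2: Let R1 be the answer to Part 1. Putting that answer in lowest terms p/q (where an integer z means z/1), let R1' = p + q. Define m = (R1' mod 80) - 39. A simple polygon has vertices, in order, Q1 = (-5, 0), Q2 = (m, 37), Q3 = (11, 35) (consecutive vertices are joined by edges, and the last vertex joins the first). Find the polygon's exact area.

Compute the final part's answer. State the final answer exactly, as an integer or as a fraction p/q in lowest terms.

1327/2

Part 1: total draws C(10,4) = 210; favorable C(3,2)*C(7,2) = 63; P = 3/10; answer 3/10
Part 2: R1 = 3/10; threaded value p + q = 13; m = -26; cross terms: (-5*37 - -26*0)=-185, (-26*35 - 11*37)=-1317, (11*0 - -5*35)=175; twice the area = |-1327| = 1327; area = 1327/2; answer 1327/2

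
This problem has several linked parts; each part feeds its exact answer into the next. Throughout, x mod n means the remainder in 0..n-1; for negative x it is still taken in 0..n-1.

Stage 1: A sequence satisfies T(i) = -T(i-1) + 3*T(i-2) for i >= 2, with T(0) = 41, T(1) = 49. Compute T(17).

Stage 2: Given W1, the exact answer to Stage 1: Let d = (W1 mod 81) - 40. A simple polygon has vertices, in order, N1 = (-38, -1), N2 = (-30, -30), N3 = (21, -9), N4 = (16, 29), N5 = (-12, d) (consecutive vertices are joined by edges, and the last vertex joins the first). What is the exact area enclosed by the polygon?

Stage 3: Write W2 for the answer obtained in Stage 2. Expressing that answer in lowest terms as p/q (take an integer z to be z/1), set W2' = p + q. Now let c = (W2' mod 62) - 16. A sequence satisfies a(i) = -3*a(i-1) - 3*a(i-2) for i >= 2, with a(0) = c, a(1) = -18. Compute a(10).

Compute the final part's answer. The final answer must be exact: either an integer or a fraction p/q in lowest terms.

-1944

Stage 1: T(2) = -1*(49) + 3*(41) = 74; iterating: T(2)=74, T(3)=73, T(4)=149, T(5)=70, T(6)=377, T(7)=-167, T(8)=1298, T(9)=-1799, T(10)=5693, T(11)=-11090, T(12)=28169, T(13)=-61439, T(14)=145946, T(15)=-330263, T(16)=768101, T(17)=-1758890; answer -1758890
Stage 2: W1 = -1758890; d = -15; cross terms: (-38*-30 - -30*-1)=1110, (-30*-9 - 21*-30)=900, (21*29 - 16*-9)=753, (16*-15 - -12*29)=108, (-12*-1 - -38*-15)=-558; twice the area = |2313| = 2313; area = 2313/2; answer 2313/2
Stage 3: W2 = 2313/2; threaded value p + q = 2315; c = 5; a(2) = -3*(-18) - 3*(5) = 39; iterating: a(2)=39, a(3)=-63, a(4)=72, a(5)=-27, a(6)=-135, a(7)=486, a(8)=-1053, a(9)=1701, a(10)=-1944; answer -1944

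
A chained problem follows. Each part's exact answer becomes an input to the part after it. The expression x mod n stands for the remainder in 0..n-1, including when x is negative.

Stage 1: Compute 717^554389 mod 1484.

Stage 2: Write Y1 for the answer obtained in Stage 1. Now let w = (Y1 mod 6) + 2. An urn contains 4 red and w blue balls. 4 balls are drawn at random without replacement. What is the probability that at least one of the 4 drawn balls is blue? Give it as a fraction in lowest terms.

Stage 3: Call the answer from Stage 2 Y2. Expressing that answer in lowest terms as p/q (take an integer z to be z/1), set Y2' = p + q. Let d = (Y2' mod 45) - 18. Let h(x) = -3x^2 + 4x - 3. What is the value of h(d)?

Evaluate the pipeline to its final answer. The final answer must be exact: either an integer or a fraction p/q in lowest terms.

-163

Stage 1: squarings mod 1484: 717^1=717, 717^2=625, 717^4=333, 717^8=1073, 717^16=1229, 717^32=1213, 717^64=725, 717^128=289, 717^256=417, 717^512=261, 717^1024=1341, 717^2048=1157, 717^4096=81, 717^8192=625, 717^16384=333, 717^32768=1073, 717^65536=1229, 717^131072=1213, 717^262144=725, 717^524288=289; 717^554389 = 717^1 * 717^4 * 717^16 * 717^128 * 717^256 * 717^1024 * 717^4096 * 717^8192 * 717^16384 * 717^524288 = 969 (mod 1484); answer 969
Stage 2: Y1 = 969; w = 5; total draws C(9,4) = 126; complement C(4,4) = 1; favorable 126 - 1 = 125; P = 125/126; answer 125/126
Stage 3: Y2 = 125/126; threaded value p + q = 251; d = 8; -3*(8)^2 + 4*(8)^1 - 3 = (-192) + (32) + (-3) = -163; answer -163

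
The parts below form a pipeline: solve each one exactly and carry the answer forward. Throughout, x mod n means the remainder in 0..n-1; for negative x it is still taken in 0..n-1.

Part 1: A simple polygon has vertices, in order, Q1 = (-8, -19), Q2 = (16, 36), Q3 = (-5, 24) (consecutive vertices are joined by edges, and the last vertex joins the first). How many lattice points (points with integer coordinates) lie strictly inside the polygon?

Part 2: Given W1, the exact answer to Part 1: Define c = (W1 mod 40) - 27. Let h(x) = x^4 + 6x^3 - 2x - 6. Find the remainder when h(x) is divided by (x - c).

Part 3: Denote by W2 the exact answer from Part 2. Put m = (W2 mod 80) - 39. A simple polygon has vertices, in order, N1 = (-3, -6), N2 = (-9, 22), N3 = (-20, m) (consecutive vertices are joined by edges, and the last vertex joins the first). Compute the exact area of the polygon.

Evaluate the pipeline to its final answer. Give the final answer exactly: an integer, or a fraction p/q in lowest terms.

100

Part 1: cross terms: (-8*36 - 16*-19)=16, (16*24 - -5*36)=564, (-5*-19 - -8*24)=287; twice the area = |867| = 867; area = 867/2; boundary points = 1 + 3 + 1 = 5; strictly interior points = area - boundary/2 + 1 = 432; answer 432
Part 2: W1 = 432; c = 5; remainder = value at the root: 1*(5)^4 + 6*(5)^3 - 2*(5)^1 - 6 = (625) + (750) + (-10) + (-6) = 1359; answer 1359
Part 3: W2 = 1359; m = 40; cross terms: (-3*22 - -9*-6)=-120, (-9*40 - -20*22)=80, (-20*-6 - -3*40)=240; twice the area = |200| = 200; area = 100; answer 100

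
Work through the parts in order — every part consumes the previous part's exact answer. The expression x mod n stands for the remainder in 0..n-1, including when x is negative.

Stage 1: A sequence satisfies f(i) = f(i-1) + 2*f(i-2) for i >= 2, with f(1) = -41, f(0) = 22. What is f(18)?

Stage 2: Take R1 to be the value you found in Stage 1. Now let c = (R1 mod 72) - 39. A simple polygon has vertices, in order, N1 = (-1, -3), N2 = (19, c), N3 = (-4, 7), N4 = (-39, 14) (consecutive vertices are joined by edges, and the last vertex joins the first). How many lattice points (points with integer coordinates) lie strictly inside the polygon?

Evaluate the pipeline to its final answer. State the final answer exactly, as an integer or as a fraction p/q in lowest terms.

251

Stage 1: f(2) = 1*(-41) + 2*(22) = 3; iterating: f(2)=3, f(3)=-79, f(4)=-73, f(5)=-231, f(6)=-377, f(7)=-839, f(8)=-1593, f(9)=-3271, f(10)=-6457, f(11)=-12999, f(12)=-25913, f(13)=-51911, f(14)=-103737, f(15)=-207559, f(16)=-415033, f(17)=-830151, f(18)=-1660217; answer -1660217
Stage 2: R1 = -1660217; c = -8; cross terms: (-1*-8 - 19*-3)=65, (19*7 - -4*-8)=101, (-4*14 - -39*7)=217, (-39*-3 - -1*14)=131; twice the area = |514| = 514; area = 257; boundary points = 5 + 1 + 7 + 1 = 14; strictly interior points = area - boundary/2 + 1 = 251; answer 251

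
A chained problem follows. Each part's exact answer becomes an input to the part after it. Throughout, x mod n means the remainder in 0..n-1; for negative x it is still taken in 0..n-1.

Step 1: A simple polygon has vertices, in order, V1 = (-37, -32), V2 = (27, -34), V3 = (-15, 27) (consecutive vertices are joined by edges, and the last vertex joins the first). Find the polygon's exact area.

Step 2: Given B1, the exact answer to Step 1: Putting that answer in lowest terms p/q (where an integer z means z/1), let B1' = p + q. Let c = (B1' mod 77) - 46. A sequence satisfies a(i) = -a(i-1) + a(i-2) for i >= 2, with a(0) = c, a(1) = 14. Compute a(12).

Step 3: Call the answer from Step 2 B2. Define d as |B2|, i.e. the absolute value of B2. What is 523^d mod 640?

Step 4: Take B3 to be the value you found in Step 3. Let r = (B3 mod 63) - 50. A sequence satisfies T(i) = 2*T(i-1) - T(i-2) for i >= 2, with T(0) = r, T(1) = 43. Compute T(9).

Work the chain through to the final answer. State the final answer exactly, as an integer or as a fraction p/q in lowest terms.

Step 1: cross terms: (-37*-34 - 27*-32)=2122, (27*27 - -15*-34)=219, (-15*-32 - -37*27)=1479; twice the area = |3820| = 3820; area = 1910; answer 1910
Step 2: B1 = 1910; threaded value p + q = 1911; c = 17; a(2) = -1*(14) + 1*(17) = 3; iterating: a(2)=3, a(3)=11, a(4)=-8, a(5)=19, a(6)=-27, a(7)=46, a(8)=-73, a(9)=119, a(10)=-192, a(11)=311, a(12)=-503; answer -503
Step 3: B2 = -503; d = 503; squarings mod 640: 523^1=523, 523^2=249, 523^4=561, 523^8=481, 523^16=321, 523^32=1, 523^64=1, 523^128=1, 523^256=1; 523^503 = 523^1 * 523^2 * 523^4 * 523^16 * 523^32 * 523^64 * 523^128 * 523^256 = 387 (mod 640); answer 387
Step 4: B3 = 387; r = -41; T(2) = 2*(43) - 1*(-41) = 127; iterating: T(2)=127, T(3)=211, T(4)=295, T(5)=379, T(6)=463, T(7)=547, T(8)=631, T(9)=715; answer 715

715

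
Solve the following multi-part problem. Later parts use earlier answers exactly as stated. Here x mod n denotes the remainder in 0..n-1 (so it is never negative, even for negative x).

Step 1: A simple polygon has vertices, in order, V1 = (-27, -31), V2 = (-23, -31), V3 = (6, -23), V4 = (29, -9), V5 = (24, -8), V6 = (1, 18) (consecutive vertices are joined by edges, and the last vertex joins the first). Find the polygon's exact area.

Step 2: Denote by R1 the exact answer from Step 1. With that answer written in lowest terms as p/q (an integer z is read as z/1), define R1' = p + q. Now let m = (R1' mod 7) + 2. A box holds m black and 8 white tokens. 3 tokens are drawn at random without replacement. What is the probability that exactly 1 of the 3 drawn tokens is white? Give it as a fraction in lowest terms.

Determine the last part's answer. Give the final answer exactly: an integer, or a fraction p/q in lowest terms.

Step 1: cross terms: (-27*-31 - -23*-31)=124, (-23*-23 - 6*-31)=715, (6*-9 - 29*-23)=613, (29*-8 - 24*-9)=-16, (24*18 - 1*-8)=440, (1*-31 - -27*18)=455; twice the area = |2331| = 2331; area = 2331/2; answer 2331/2
Step 2: R1 = 2331/2; threaded value p + q = 2333; m = 4; total draws C(12,3) = 220; favorable C(8,1)*C(4,2) = 48; P = 12/55; answer 12/55

12/55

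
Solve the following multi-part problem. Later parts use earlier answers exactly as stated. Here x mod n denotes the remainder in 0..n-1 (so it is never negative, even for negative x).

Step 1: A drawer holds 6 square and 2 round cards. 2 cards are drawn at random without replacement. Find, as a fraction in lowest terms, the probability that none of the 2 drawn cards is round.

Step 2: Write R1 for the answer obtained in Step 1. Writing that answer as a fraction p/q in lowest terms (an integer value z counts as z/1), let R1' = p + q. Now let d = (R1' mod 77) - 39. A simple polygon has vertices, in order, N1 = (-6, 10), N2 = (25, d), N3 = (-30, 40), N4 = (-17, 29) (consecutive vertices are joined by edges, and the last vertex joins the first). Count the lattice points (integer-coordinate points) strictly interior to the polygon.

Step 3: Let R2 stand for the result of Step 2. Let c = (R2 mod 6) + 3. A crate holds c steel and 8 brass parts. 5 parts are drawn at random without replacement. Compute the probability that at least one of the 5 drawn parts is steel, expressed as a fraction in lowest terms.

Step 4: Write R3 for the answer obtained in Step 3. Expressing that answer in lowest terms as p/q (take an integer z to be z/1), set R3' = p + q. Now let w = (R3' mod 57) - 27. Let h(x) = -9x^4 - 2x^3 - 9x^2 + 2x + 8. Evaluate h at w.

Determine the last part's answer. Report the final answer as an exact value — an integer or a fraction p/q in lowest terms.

-352960

Step 1: total draws C(8,2) = 28; favorable C(6,2) = 15; P = 15/28; answer 15/28
Step 2: R1 = 15/28; threaded value p + q = 43; d = 4; cross terms: (-6*4 - 25*10)=-274, (25*40 - -30*4)=1120, (-30*29 - -17*40)=-190, (-17*10 - -6*29)=4; twice the area = |660| = 660; area = 330; boundary points = 1 + 1 + 1 + 1 = 4; strictly interior points = area - boundary/2 + 1 = 329; answer 329
Step 3: R2 = 329; c = 8; total draws C(16,5) = 4368; complement C(8,5) = 56; favorable 4368 - 56 = 4312; P = 77/78; answer 77/78
Step 4: R3 = 77/78; threaded value p + q = 155; w = 14; -9*(14)^4 - 2*(14)^3 - 9*(14)^2 + 2*(14)^1 + 8 = (-345744) + (-5488) + (-1764) + (28) + (8) = -352960; answer -352960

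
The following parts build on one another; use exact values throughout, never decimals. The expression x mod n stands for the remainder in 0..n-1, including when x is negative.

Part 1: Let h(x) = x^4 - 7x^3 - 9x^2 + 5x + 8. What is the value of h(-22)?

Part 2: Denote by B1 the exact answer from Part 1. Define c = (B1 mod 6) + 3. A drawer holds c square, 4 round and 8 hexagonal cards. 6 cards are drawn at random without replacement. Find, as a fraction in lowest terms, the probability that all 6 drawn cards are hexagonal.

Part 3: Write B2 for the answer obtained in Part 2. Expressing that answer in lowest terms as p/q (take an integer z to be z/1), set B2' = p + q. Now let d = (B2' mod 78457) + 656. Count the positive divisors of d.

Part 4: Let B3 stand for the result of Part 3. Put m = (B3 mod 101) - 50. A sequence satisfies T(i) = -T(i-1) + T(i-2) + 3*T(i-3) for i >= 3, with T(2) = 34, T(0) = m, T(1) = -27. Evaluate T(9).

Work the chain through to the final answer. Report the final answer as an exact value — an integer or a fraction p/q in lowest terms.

1161

Part 1: 1*(-22)^4 - 7*(-22)^3 - 9*(-22)^2 + 5*(-22)^1 + 8 = (234256) + (74536) + (-4356) + (-110) + (8) = 304334; answer 304334
Part 2: B1 = 304334; c = 5; total draws C(17,6) = 12376; favorable C(8,6) = 28; P = 1/442; answer 1/442
Part 3: B2 = 1/442; threaded value p + q = 443; d = 1099; 1099 = 7 * 157; number of divisors = (1+1) * (1+1) = 4; answer 4
Part 4: B3 = 4; m = -46; T(3) = -1*(34) + 1*(-27) + 3*(-46) = -199; iterating: T(3)=-199, T(4)=152, T(5)=-249, T(6)=-196, T(7)=403, T(8)=-1346, T(9)=1161; answer 1161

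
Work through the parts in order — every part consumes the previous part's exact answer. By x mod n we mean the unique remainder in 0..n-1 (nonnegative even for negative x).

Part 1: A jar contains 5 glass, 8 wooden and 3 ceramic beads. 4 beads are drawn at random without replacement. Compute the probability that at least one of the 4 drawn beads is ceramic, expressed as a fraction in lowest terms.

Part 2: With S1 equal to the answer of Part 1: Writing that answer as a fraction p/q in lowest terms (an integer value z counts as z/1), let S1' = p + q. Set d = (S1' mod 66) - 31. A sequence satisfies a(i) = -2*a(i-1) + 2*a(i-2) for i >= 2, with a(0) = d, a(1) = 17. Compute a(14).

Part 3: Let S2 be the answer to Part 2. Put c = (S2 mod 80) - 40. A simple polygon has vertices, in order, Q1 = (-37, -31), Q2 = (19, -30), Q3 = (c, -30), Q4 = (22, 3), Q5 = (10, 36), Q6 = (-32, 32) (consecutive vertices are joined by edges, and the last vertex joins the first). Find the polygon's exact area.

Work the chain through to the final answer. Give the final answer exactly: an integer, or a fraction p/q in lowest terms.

5407/2

Part 1: total draws C(16,4) = 1820; complement C(13,4) = 715; favorable 1820 - 715 = 1105; P = 17/28; answer 17/28
Part 2: S1 = 17/28; threaded value p + q = 45; d = 14; a(2) = -2*(17) + 2*(14) = -6; iterating: a(2)=-6, a(3)=46, a(4)=-104, a(5)=300, a(6)=-808, a(7)=2216, a(8)=-6048, a(9)=16528, a(10)=-45152, a(11)=123360, a(12)=-337024, a(13)=920768, a(14)=-2515584; answer -2515584
Part 3: S2 = -2515584; c = -24; cross terms: (-37*-30 - 19*-31)=1699, (19*-30 - -24*-30)=-1290, (-24*3 - 22*-30)=588, (22*36 - 10*3)=762, (10*32 - -32*36)=1472, (-32*-31 - -37*32)=2176; twice the area = |5407| = 5407; area = 5407/2; answer 5407/2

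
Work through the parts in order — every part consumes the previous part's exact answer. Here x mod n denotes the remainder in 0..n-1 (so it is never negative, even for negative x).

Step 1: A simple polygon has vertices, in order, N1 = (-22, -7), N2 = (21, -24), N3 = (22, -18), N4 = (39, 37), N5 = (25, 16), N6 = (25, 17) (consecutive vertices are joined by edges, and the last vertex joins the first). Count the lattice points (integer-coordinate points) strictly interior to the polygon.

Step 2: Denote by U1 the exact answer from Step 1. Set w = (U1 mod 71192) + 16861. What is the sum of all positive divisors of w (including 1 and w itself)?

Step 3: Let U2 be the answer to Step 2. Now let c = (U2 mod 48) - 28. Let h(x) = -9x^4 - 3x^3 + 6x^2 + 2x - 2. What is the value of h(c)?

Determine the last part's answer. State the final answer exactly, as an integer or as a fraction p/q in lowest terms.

Step 1: cross terms: (-22*-24 - 21*-7)=675, (21*-18 - 22*-24)=150, (22*37 - 39*-18)=1516, (39*16 - 25*37)=-301, (25*17 - 25*16)=25, (25*-7 - -22*17)=199; twice the area = |2264| = 2264; area = 1132; boundary points = 1 + 1 + 1 + 7 + 1 + 1 = 12; strictly interior points = area - boundary/2 + 1 = 1127; answer 1127
Step 2: U1 = 1127; w = 17988; 17988 = 2^2 * 3 * 1499; sigma = (1 + 2 + 4) * (1 + 3) * (1 + 1499) = 7 * 4 * 1500 = 42000; answer 42000
Step 3: U2 = 42000; c = -28; -9*(-28)^4 - 3*(-28)^3 + 6*(-28)^2 + 2*(-28)^1 - 2 = (-5531904) + (65856) + (4704) + (-56) + (-2) = -5461402; answer -5461402

-5461402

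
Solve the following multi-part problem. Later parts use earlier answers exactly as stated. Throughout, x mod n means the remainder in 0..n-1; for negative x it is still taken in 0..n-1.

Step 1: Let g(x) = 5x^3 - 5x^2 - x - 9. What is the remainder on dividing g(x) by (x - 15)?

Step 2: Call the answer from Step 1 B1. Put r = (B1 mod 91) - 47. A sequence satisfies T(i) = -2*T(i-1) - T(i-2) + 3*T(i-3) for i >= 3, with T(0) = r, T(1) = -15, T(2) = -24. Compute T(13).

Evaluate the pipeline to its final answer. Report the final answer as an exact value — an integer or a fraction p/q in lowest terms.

84711

Step 1: remainder = value at the root: 5*(15)^3 - 5*(15)^2 - 1*(15)^1 - 9 = (16875) + (-1125) + (-15) + (-9) = 15726; answer 15726
Step 2: B1 = 15726; r = 27; T(3) = -2*(-24) - 1*(-15) + 3*(27) = 144; iterating: T(3)=144, T(4)=-309, T(5)=402, T(6)=-63, T(7)=-1203, T(8)=3675, T(9)=-6336, T(10)=5388, T(11)=6585, T(12)=-37566, T(13)=84711; answer 84711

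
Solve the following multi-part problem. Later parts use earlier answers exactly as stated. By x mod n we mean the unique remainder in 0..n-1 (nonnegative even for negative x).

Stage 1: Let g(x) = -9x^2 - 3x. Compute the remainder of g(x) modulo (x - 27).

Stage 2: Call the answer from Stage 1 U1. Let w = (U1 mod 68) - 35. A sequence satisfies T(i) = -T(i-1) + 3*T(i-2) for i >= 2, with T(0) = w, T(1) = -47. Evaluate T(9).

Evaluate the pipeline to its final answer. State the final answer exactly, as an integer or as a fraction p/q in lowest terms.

-15413

Stage 1: remainder = value at the root: -9*(27)^2 - 3*(27)^1 = (-6561) + (-81) = -6642; answer -6642
Stage 2: U1 = -6642; w = -13; T(2) = -1*(-47) + 3*(-13) = 8; iterating: T(2)=8, T(3)=-149, T(4)=173, T(5)=-620, T(6)=1139, T(7)=-2999, T(8)=6416, T(9)=-15413; answer -15413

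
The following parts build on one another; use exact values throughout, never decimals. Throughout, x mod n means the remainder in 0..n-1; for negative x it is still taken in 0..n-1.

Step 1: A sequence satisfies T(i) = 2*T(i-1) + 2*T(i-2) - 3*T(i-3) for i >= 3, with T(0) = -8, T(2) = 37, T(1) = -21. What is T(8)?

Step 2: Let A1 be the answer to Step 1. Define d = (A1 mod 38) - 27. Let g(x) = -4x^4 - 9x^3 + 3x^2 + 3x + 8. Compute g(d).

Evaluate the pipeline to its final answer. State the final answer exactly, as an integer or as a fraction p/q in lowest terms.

-11600

Step 1: T(3) = 2*(37) + 2*(-21) - 3*(-8) = 56; iterating: T(3)=56, T(4)=249, T(5)=499, T(6)=1328, T(7)=2907, T(8)=6973; answer 6973
Step 2: A1 = 6973; d = -8; -4*(-8)^4 - 9*(-8)^3 + 3*(-8)^2 + 3*(-8)^1 + 8 = (-16384) + (4608) + (192) + (-24) + (8) = -11600; answer -11600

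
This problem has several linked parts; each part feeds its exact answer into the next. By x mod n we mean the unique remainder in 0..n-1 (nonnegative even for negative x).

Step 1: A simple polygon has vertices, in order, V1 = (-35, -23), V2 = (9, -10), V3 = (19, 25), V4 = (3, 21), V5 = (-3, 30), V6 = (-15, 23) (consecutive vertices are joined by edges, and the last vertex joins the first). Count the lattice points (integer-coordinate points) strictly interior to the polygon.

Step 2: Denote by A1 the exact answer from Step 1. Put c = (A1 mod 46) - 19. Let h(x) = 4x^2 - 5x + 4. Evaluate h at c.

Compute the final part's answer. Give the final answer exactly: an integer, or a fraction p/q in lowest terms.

300

Step 1: cross terms: (-35*-10 - 9*-23)=557, (9*25 - 19*-10)=415, (19*21 - 3*25)=324, (3*30 - -3*21)=153, (-3*23 - -15*30)=381, (-15*-23 - -35*23)=1150; twice the area = |2980| = 2980; area = 1490; boundary points = 1 + 5 + 4 + 3 + 1 + 2 = 16; strictly interior points = area - boundary/2 + 1 = 1483; answer 1483
Step 2: A1 = 1483; c = -8; 4*(-8)^2 - 5*(-8)^1 + 4 = (256) + (40) + (4) = 300; answer 300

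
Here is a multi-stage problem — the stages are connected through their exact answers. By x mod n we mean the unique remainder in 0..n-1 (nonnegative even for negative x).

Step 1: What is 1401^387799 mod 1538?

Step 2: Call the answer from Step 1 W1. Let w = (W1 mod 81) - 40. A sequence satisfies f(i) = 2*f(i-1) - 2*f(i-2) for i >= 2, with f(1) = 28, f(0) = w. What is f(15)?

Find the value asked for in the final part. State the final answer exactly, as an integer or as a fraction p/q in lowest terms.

Step 1: squarings mod 1538: 1401^1=1401, 1401^2=313, 1401^4=1075, 1401^8=587, 1401^16=57, 1401^32=173, 1401^64=707, 1401^128=1537, 1401^256=1, 1401^512=1, 1401^1024=1, 1401^2048=1, 1401^4096=1, 1401^8192=1, 1401^16384=1, 1401^32768=1, 1401^65536=1, 1401^131072=1, 1401^262144=1; 1401^387799 = 1401^1 * 1401^2 * 1401^4 * 1401^16 * 1401^64 * 1401^128 * 1401^512 * 1401^2048 * 1401^8192 * 1401^16384 * 1401^32768 * 1401^65536 * 1401^262144 = 165 (mod 1538); answer 165
Step 2: W1 = 165; w = -37; f(2) = 2*(28) - 2*(-37) = 130; iterating: f(2)=130, f(3)=204, f(4)=148, f(5)=-112, f(6)=-520, f(7)=-816, f(8)=-592, f(9)=448, f(10)=2080, f(11)=3264, f(12)=2368, f(13)=-1792, f(14)=-8320, f(15)=-13056; answer -13056

-13056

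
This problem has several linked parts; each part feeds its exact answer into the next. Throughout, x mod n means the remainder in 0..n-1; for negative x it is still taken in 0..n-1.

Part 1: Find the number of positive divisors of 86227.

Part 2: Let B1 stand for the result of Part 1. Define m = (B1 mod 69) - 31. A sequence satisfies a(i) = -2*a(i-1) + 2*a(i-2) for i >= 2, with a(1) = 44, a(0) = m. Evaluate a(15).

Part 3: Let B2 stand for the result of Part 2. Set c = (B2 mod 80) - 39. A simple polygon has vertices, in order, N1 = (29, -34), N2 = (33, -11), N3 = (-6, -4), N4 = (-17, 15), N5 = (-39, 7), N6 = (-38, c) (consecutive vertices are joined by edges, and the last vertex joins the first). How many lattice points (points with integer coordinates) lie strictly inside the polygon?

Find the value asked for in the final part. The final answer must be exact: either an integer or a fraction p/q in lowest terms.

Part 1: 86227 = 23^2 * 163; number of divisors = (2+1) * (1+1) = 6; answer 6
Part 2: B1 = 6; m = -25; a(2) = -2*(44) + 2*(-25) = -138; iterating: a(2)=-138, a(3)=364, a(4)=-1004, a(5)=2736, a(6)=-7480, a(7)=20432, a(8)=-55824, a(9)=152512, a(10)=-416672, a(11)=1138368, a(12)=-3110080, a(13)=8496896, a(14)=-23213952, a(15)=63421696; answer 63421696
Part 3: B2 = 63421696; c = -23; cross terms: (29*-11 - 33*-34)=803, (33*-4 - -6*-11)=-198, (-6*15 - -17*-4)=-158, (-17*7 - -39*15)=466, (-39*-23 - -38*7)=1163, (-38*-34 - 29*-23)=1959; twice the area = |4035| = 4035; area = 4035/2; boundary points = 1 + 1 + 1 + 2 + 1 + 1 = 7; strictly interior points = area - boundary/2 + 1 = 2015; answer 2015

2015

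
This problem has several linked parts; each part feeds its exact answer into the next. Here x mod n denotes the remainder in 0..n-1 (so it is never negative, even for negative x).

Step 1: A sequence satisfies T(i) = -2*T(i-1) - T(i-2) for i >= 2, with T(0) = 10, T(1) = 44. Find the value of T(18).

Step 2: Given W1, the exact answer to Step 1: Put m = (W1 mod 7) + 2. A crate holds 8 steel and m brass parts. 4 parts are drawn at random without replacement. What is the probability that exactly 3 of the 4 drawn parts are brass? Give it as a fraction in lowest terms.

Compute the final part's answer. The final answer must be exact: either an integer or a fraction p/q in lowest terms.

Step 1: T(2) = -2*(44) - 1*(10) = -98; iterating: T(2)=-98, T(3)=152, T(4)=-206, T(5)=260, T(6)=-314, T(7)=368, T(8)=-422, T(9)=476, T(10)=-530, T(11)=584, T(12)=-638, T(13)=692, T(14)=-746, T(15)=800, T(16)=-854, T(17)=908, T(18)=-962; answer -962
Step 2: W1 = -962; m = 6; total draws C(14,4) = 1001; favorable C(6,3)*C(8,1) = 160; P = 160/1001; answer 160/1001

160/1001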